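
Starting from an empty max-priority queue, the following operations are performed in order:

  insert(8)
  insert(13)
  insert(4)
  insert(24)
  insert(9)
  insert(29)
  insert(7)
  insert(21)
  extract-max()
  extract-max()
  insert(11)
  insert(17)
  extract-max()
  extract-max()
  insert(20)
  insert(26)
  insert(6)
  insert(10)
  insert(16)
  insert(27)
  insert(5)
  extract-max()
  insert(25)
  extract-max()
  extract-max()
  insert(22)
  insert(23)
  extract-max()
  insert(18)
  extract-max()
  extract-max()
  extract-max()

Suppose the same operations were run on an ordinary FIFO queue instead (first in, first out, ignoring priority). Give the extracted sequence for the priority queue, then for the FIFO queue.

priority queue: [29, 24, 21, 17, 27, 26, 25, 23, 22, 20, 18]; FIFO queue: 8, 13, 4, 24, 9, 29, 7, 21, 11, 17, 20

insert 8 → {8}
insert 13 → {13, 8}
insert 4 → {13, 8, 4}
insert 24 → {24, 13, 8, 4}
insert 9 → {24, 13, 9, 8, 4}
insert 29 → {29, 24, 13, 9, 8, 4}
insert 7 → {29, 24, 13, 9, 8, 7, 4}
insert 21 → {29, 24, 21, 13, 9, 8, 7, 4}
extract-max → 29; now {24, 21, 13, 9, 8, 7, 4}
extract-max → 24; now {21, 13, 9, 8, 7, 4}
insert 11 → {21, 13, 11, 9, 8, 7, 4}
insert 17 → {21, 17, 13, 11, 9, 8, 7, 4}
extract-max → 21; now {17, 13, 11, 9, 8, 7, 4}
extract-max → 17; now {13, 11, 9, 8, 7, 4}
insert 20 → {20, 13, 11, 9, 8, 7, 4}
insert 26 → {26, 20, 13, 11, 9, 8, 7, 4}
insert 6 → {26, 20, 13, 11, 9, 8, 7, 6, 4}
insert 10 → {26, 20, 13, 11, 10, 9, 8, 7, 6, 4}
insert 16 → {26, 20, 16, 13, 11, 10, 9, 8, 7, 6, 4}
insert 27 → {27, 26, 20, 16, 13, 11, 10, 9, 8, 7, 6, 4}
insert 5 → {27, 26, 20, 16, 13, 11, 10, 9, 8, 7, 6, 5, 4}
extract-max → 27; now {26, 20, 16, 13, 11, 10, 9, 8, 7, 6, 5, 4}
insert 25 → {26, 25, 20, 16, 13, 11, 10, 9, 8, 7, 6, 5, 4}
extract-max → 26; now {25, 20, 16, 13, 11, 10, 9, 8, 7, 6, 5, 4}
extract-max → 25; now {20, 16, 13, 11, 10, 9, 8, 7, 6, 5, 4}
insert 22 → {22, 20, 16, 13, 11, 10, 9, 8, 7, 6, 5, 4}
insert 23 → {23, 22, 20, 16, 13, 11, 10, 9, 8, 7, 6, 5, 4}
extract-max → 23; now {22, 20, 16, 13, 11, 10, 9, 8, 7, 6, 5, 4}
insert 18 → {22, 20, 18, 16, 13, 11, 10, 9, 8, 7, 6, 5, 4}
extract-max → 22; now {20, 18, 16, 13, 11, 10, 9, 8, 7, 6, 5, 4}
extract-max → 20; now {18, 16, 13, 11, 10, 9, 8, 7, 6, 5, 4}
extract-max → 18; now {16, 13, 11, 10, 9, 8, 7, 6, 5, 4}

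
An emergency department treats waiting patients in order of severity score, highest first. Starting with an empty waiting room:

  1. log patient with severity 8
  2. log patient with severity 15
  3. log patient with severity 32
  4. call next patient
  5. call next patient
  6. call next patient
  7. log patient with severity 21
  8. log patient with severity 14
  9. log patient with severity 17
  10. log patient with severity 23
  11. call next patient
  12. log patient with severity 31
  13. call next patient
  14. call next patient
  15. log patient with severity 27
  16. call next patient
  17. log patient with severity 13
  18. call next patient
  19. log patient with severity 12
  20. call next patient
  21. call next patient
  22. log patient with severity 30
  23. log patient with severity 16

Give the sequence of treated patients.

insert 8 → {8}
insert 15 → {15, 8}
insert 32 → {32, 15, 8}
call next patient → 32; now {15, 8}
call next patient → 15; now {8}
call next patient → 8; now {}
insert 21 → {21}
insert 14 → {21, 14}
insert 17 → {21, 17, 14}
insert 23 → {23, 21, 17, 14}
call next patient → 23; now {21, 17, 14}
insert 31 → {31, 21, 17, 14}
call next patient → 31; now {21, 17, 14}
call next patient → 21; now {17, 14}
insert 27 → {27, 17, 14}
call next patient → 27; now {17, 14}
insert 13 → {17, 14, 13}
call next patient → 17; now {14, 13}
insert 12 → {14, 13, 12}
call next patient → 14; now {13, 12}
call next patient → 13; now {12}
insert 30 → {30, 12}
insert 16 → {30, 16, 12}

32, 15, 8, 23, 31, 21, 27, 17, 14, 13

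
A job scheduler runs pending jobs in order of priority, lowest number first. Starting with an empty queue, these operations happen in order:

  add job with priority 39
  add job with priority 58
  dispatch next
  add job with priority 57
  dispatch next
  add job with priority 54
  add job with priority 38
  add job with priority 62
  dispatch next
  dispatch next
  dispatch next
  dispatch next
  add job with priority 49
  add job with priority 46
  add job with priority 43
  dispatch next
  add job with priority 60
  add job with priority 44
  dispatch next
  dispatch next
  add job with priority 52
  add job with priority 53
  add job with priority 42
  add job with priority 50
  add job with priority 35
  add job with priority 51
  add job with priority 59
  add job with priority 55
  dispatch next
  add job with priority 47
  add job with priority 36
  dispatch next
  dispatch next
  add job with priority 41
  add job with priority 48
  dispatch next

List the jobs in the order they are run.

39, 57, 38, 54, 58, 62, 43, 44, 46, 35, 36, 42, 41

insert 39 → {39}
insert 58 → {39, 58}
dispatch next → 39; now {58}
insert 57 → {57, 58}
dispatch next → 57; now {58}
insert 54 → {54, 58}
insert 38 → {38, 54, 58}
insert 62 → {38, 54, 58, 62}
dispatch next → 38; now {54, 58, 62}
dispatch next → 54; now {58, 62}
dispatch next → 58; now {62}
dispatch next → 62; now {}
insert 49 → {49}
insert 46 → {46, 49}
insert 43 → {43, 46, 49}
dispatch next → 43; now {46, 49}
insert 60 → {46, 49, 60}
insert 44 → {44, 46, 49, 60}
dispatch next → 44; now {46, 49, 60}
dispatch next → 46; now {49, 60}
insert 52 → {49, 52, 60}
insert 53 → {49, 52, 53, 60}
insert 42 → {42, 49, 52, 53, 60}
insert 50 → {42, 49, 50, 52, 53, 60}
insert 35 → {35, 42, 49, 50, 52, 53, 60}
insert 51 → {35, 42, 49, 50, 51, 52, 53, 60}
insert 59 → {35, 42, 49, 50, 51, 52, 53, 59, 60}
insert 55 → {35, 42, 49, 50, 51, 52, 53, 55, 59, 60}
dispatch next → 35; now {42, 49, 50, 51, 52, 53, 55, 59, 60}
insert 47 → {42, 47, 49, 50, 51, 52, 53, 55, 59, 60}
insert 36 → {36, 42, 47, 49, 50, 51, 52, 53, 55, 59, 60}
dispatch next → 36; now {42, 47, 49, 50, 51, 52, 53, 55, 59, 60}
dispatch next → 42; now {47, 49, 50, 51, 52, 53, 55, 59, 60}
insert 41 → {41, 47, 49, 50, 51, 52, 53, 55, 59, 60}
insert 48 → {41, 47, 48, 49, 50, 51, 52, 53, 55, 59, 60}
dispatch next → 41; now {47, 48, 49, 50, 51, 52, 53, 55, 59, 60}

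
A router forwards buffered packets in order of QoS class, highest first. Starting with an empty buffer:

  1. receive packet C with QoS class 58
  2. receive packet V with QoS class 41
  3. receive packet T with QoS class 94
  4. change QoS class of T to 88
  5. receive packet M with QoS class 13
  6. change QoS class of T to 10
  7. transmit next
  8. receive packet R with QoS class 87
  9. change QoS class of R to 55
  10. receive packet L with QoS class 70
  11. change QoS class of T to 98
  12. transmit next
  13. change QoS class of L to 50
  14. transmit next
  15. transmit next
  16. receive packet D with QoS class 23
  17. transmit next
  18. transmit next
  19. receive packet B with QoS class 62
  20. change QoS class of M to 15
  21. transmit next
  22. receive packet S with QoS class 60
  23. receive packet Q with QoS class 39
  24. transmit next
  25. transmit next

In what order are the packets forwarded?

C → T → R → L → V → D → B → S → Q

add C (QoS class 58) → {C:58}
add V (QoS class 41) → {C:58, V:41}
add T (QoS class 94) → {T:94, C:58, V:41}
update T to QoS class 88 → {T:88, C:58, V:41}
add M (QoS class 13) → {T:88, C:58, V:41, M:13}
update T to QoS class 10 → {C:58, V:41, M:13, T:10}
transmit next → C; now {V:41, M:13, T:10}
add R (QoS class 87) → {R:87, V:41, M:13, T:10}
update R to QoS class 55 → {R:55, V:41, M:13, T:10}
add L (QoS class 70) → {L:70, R:55, V:41, M:13, T:10}
update T to QoS class 98 → {T:98, L:70, R:55, V:41, M:13}
transmit next → T; now {L:70, R:55, V:41, M:13}
update L to QoS class 50 → {R:55, L:50, V:41, M:13}
transmit next → R; now {L:50, V:41, M:13}
transmit next → L; now {V:41, M:13}
add D (QoS class 23) → {V:41, D:23, M:13}
transmit next → V; now {D:23, M:13}
transmit next → D; now {M:13}
add B (QoS class 62) → {B:62, M:13}
update M to QoS class 15 → {B:62, M:15}
transmit next → B; now {M:15}
add S (QoS class 60) → {S:60, M:15}
add Q (QoS class 39) → {S:60, Q:39, M:15}
transmit next → S; now {Q:39, M:15}
transmit next → Q; now {M:15}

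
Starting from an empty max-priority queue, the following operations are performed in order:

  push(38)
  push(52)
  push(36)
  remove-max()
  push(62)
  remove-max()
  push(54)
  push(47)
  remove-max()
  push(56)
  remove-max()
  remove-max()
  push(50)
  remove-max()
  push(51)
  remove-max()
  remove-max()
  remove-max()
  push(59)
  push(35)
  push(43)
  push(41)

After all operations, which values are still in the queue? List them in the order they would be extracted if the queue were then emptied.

59, 43, 41, 35

insert 38 → {38}
insert 52 → {52, 38}
insert 36 → {52, 38, 36}
remove-max → 52; now {38, 36}
insert 62 → {62, 38, 36}
remove-max → 62; now {38, 36}
insert 54 → {54, 38, 36}
insert 47 → {54, 47, 38, 36}
remove-max → 54; now {47, 38, 36}
insert 56 → {56, 47, 38, 36}
remove-max → 56; now {47, 38, 36}
remove-max → 47; now {38, 36}
insert 50 → {50, 38, 36}
remove-max → 50; now {38, 36}
insert 51 → {51, 38, 36}
remove-max → 51; now {38, 36}
remove-max → 38; now {36}
remove-max → 36; now {}
insert 59 → {59}
insert 35 → {59, 35}
insert 43 → {59, 43, 35}
insert 41 → {59, 43, 41, 35}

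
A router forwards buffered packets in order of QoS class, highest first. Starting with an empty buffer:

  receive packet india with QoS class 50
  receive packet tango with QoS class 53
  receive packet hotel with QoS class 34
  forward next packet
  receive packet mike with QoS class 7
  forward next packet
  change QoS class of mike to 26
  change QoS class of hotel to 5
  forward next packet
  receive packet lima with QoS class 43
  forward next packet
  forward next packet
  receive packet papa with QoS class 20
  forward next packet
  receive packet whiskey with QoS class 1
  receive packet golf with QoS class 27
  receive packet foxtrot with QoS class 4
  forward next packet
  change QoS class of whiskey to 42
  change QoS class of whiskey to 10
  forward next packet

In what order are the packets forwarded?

add india (QoS class 50) → {india:50}
add tango (QoS class 53) → {tango:53, india:50}
add hotel (QoS class 34) → {tango:53, india:50, hotel:34}
forward next packet → tango; now {india:50, hotel:34}
add mike (QoS class 7) → {india:50, hotel:34, mike:7}
forward next packet → india; now {hotel:34, mike:7}
update mike to QoS class 26 → {hotel:34, mike:26}
update hotel to QoS class 5 → {mike:26, hotel:5}
forward next packet → mike; now {hotel:5}
add lima (QoS class 43) → {lima:43, hotel:5}
forward next packet → lima; now {hotel:5}
forward next packet → hotel; now {}
add papa (QoS class 20) → {papa:20}
forward next packet → papa; now {}
add whiskey (QoS class 1) → {whiskey:1}
add golf (QoS class 27) → {golf:27, whiskey:1}
add foxtrot (QoS class 4) → {golf:27, foxtrot:4, whiskey:1}
forward next packet → golf; now {foxtrot:4, whiskey:1}
update whiskey to QoS class 42 → {whiskey:42, foxtrot:4}
update whiskey to QoS class 10 → {whiskey:10, foxtrot:4}
forward next packet → whiskey; now {foxtrot:4}

tango → india → mike → lima → hotel → papa → golf → whiskey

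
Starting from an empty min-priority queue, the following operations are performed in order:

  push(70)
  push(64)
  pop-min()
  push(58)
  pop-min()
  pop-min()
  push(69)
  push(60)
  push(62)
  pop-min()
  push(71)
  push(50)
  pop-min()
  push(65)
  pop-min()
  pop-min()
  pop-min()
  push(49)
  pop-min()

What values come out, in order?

insert 70 → {70}
insert 64 → {64, 70}
pop-min → 64; now {70}
insert 58 → {58, 70}
pop-min → 58; now {70}
pop-min → 70; now {}
insert 69 → {69}
insert 60 → {60, 69}
insert 62 → {60, 62, 69}
pop-min → 60; now {62, 69}
insert 71 → {62, 69, 71}
insert 50 → {50, 62, 69, 71}
pop-min → 50; now {62, 69, 71}
insert 65 → {62, 65, 69, 71}
pop-min → 62; now {65, 69, 71}
pop-min → 65; now {69, 71}
pop-min → 69; now {71}
insert 49 → {49, 71}
pop-min → 49; now {71}

[64, 58, 70, 60, 50, 62, 65, 69, 49]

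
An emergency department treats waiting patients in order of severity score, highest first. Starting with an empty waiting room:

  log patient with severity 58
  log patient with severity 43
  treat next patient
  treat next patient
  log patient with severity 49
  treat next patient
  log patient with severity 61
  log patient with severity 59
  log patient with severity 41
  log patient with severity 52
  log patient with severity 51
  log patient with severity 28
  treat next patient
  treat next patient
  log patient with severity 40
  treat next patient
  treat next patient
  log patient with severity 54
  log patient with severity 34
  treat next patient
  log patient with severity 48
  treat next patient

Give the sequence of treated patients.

insert 58 → {58}
insert 43 → {58, 43}
treat next patient → 58; now {43}
treat next patient → 43; now {}
insert 49 → {49}
treat next patient → 49; now {}
insert 61 → {61}
insert 59 → {61, 59}
insert 41 → {61, 59, 41}
insert 52 → {61, 59, 52, 41}
insert 51 → {61, 59, 52, 51, 41}
insert 28 → {61, 59, 52, 51, 41, 28}
treat next patient → 61; now {59, 52, 51, 41, 28}
treat next patient → 59; now {52, 51, 41, 28}
insert 40 → {52, 51, 41, 40, 28}
treat next patient → 52; now {51, 41, 40, 28}
treat next patient → 51; now {41, 40, 28}
insert 54 → {54, 41, 40, 28}
insert 34 → {54, 41, 40, 34, 28}
treat next patient → 54; now {41, 40, 34, 28}
insert 48 → {48, 41, 40, 34, 28}
treat next patient → 48; now {41, 40, 34, 28}

[58, 43, 49, 61, 59, 52, 51, 54, 48]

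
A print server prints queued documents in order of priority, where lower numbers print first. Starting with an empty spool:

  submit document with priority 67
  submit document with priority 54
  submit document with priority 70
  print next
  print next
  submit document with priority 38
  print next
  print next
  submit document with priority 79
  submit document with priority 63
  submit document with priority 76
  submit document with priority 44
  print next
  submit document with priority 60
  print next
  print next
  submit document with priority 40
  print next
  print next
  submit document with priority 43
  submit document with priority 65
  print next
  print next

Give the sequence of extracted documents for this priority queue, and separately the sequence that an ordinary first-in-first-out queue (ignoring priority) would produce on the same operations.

priority queue: 54 → 67 → 38 → 70 → 44 → 60 → 63 → 40 → 76 → 43 → 65; FIFO queue: 67 → 54 → 70 → 38 → 79 → 63 → 76 → 44 → 60 → 40 → 43

insert 67 → {67}
insert 54 → {54, 67}
insert 70 → {54, 67, 70}
print next → 54; now {67, 70}
print next → 67; now {70}
insert 38 → {38, 70}
print next → 38; now {70}
print next → 70; now {}
insert 79 → {79}
insert 63 → {63, 79}
insert 76 → {63, 76, 79}
insert 44 → {44, 63, 76, 79}
print next → 44; now {63, 76, 79}
insert 60 → {60, 63, 76, 79}
print next → 60; now {63, 76, 79}
print next → 63; now {76, 79}
insert 40 → {40, 76, 79}
print next → 40; now {76, 79}
print next → 76; now {79}
insert 43 → {43, 79}
insert 65 → {43, 65, 79}
print next → 43; now {65, 79}
print next → 65; now {79}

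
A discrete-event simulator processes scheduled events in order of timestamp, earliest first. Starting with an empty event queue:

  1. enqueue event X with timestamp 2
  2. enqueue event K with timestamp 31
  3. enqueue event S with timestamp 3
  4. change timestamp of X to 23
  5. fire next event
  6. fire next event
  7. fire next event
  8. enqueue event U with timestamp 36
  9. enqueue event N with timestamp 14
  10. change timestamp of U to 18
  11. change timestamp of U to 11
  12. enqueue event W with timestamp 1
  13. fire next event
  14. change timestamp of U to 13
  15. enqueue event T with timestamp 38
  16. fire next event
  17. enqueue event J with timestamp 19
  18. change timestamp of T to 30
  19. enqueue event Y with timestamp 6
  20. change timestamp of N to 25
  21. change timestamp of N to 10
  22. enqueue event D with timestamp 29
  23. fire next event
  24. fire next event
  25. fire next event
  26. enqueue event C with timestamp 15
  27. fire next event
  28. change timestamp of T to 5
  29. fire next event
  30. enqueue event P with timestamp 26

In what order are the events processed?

[S, X, K, W, U, Y, N, J, C, T]

add X (timestamp 2) → {X:2}
add K (timestamp 31) → {X:2, K:31}
add S (timestamp 3) → {X:2, S:3, K:31}
update X to timestamp 23 → {S:3, X:23, K:31}
fire next event → S; now {X:23, K:31}
fire next event → X; now {K:31}
fire next event → K; now {}
add U (timestamp 36) → {U:36}
add N (timestamp 14) → {N:14, U:36}
update U to timestamp 18 → {N:14, U:18}
update U to timestamp 11 → {U:11, N:14}
add W (timestamp 1) → {W:1, U:11, N:14}
fire next event → W; now {U:11, N:14}
update U to timestamp 13 → {U:13, N:14}
add T (timestamp 38) → {U:13, N:14, T:38}
fire next event → U; now {N:14, T:38}
add J (timestamp 19) → {N:14, J:19, T:38}
update T to timestamp 30 → {N:14, J:19, T:30}
add Y (timestamp 6) → {Y:6, N:14, J:19, T:30}
update N to timestamp 25 → {Y:6, J:19, N:25, T:30}
update N to timestamp 10 → {Y:6, N:10, J:19, T:30}
add D (timestamp 29) → {Y:6, N:10, J:19, D:29, T:30}
fire next event → Y; now {N:10, J:19, D:29, T:30}
fire next event → N; now {J:19, D:29, T:30}
fire next event → J; now {D:29, T:30}
add C (timestamp 15) → {C:15, D:29, T:30}
fire next event → C; now {D:29, T:30}
update T to timestamp 5 → {T:5, D:29}
fire next event → T; now {D:29}
add P (timestamp 26) → {P:26, D:29}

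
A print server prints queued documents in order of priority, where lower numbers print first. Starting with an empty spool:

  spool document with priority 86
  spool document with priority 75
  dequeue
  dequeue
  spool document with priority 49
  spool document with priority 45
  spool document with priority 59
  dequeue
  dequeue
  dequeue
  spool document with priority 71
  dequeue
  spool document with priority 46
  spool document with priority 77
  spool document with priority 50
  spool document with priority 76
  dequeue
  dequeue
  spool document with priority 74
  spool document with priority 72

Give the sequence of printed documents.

75, 86, 45, 49, 59, 71, 46, 50

insert 86 → {86}
insert 75 → {75, 86}
dequeue → 75; now {86}
dequeue → 86; now {}
insert 49 → {49}
insert 45 → {45, 49}
insert 59 → {45, 49, 59}
dequeue → 45; now {49, 59}
dequeue → 49; now {59}
dequeue → 59; now {}
insert 71 → {71}
dequeue → 71; now {}
insert 46 → {46}
insert 77 → {46, 77}
insert 50 → {46, 50, 77}
insert 76 → {46, 50, 76, 77}
dequeue → 46; now {50, 76, 77}
dequeue → 50; now {76, 77}
insert 74 → {74, 76, 77}
insert 72 → {72, 74, 76, 77}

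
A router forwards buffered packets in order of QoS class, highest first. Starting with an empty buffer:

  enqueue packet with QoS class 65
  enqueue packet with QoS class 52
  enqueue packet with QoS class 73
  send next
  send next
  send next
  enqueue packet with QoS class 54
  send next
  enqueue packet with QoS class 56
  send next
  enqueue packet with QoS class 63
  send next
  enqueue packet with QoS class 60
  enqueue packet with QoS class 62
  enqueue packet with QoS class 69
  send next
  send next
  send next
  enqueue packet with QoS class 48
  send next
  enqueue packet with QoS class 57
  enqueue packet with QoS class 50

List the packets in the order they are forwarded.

[73, 65, 52, 54, 56, 63, 69, 62, 60, 48]

insert 65 → {65}
insert 52 → {65, 52}
insert 73 → {73, 65, 52}
send next → 73; now {65, 52}
send next → 65; now {52}
send next → 52; now {}
insert 54 → {54}
send next → 54; now {}
insert 56 → {56}
send next → 56; now {}
insert 63 → {63}
send next → 63; now {}
insert 60 → {60}
insert 62 → {62, 60}
insert 69 → {69, 62, 60}
send next → 69; now {62, 60}
send next → 62; now {60}
send next → 60; now {}
insert 48 → {48}
send next → 48; now {}
insert 57 → {57}
insert 50 → {57, 50}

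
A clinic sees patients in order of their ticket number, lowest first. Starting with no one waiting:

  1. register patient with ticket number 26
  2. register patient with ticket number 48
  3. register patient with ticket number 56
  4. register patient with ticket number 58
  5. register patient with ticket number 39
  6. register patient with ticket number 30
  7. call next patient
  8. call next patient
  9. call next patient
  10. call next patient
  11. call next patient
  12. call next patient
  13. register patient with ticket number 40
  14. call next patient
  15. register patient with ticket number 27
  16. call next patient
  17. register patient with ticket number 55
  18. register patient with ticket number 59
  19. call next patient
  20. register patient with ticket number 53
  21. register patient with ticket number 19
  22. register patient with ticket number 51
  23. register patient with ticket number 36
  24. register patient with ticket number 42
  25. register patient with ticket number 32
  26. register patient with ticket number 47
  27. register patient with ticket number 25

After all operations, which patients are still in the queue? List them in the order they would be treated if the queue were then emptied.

insert 26 → {26}
insert 48 → {26, 48}
insert 56 → {26, 48, 56}
insert 58 → {26, 48, 56, 58}
insert 39 → {26, 39, 48, 56, 58}
insert 30 → {26, 30, 39, 48, 56, 58}
call next patient → 26; now {30, 39, 48, 56, 58}
call next patient → 30; now {39, 48, 56, 58}
call next patient → 39; now {48, 56, 58}
call next patient → 48; now {56, 58}
call next patient → 56; now {58}
call next patient → 58; now {}
insert 40 → {40}
call next patient → 40; now {}
insert 27 → {27}
call next patient → 27; now {}
insert 55 → {55}
insert 59 → {55, 59}
call next patient → 55; now {59}
insert 53 → {53, 59}
insert 19 → {19, 53, 59}
insert 51 → {19, 51, 53, 59}
insert 36 → {19, 36, 51, 53, 59}
insert 42 → {19, 36, 42, 51, 53, 59}
insert 32 → {19, 32, 36, 42, 51, 53, 59}
insert 47 → {19, 32, 36, 42, 47, 51, 53, 59}
insert 25 → {19, 25, 32, 36, 42, 47, 51, 53, 59}

19 → 25 → 32 → 36 → 42 → 47 → 51 → 53 → 59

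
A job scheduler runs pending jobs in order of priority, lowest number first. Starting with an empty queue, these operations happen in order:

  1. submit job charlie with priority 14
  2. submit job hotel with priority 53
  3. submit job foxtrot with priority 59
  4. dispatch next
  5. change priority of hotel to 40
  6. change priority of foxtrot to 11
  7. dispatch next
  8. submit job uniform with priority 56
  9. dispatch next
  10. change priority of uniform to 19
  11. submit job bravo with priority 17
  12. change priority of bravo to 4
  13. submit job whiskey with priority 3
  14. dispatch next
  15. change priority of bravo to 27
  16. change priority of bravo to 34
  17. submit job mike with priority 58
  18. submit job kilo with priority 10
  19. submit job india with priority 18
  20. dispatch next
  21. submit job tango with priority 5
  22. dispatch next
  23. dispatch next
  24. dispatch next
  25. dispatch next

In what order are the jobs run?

add charlie (priority 14) → {charlie:14}
add hotel (priority 53) → {charlie:14, hotel:53}
add foxtrot (priority 59) → {charlie:14, hotel:53, foxtrot:59}
dispatch next → charlie; now {hotel:53, foxtrot:59}
update hotel to priority 40 → {hotel:40, foxtrot:59}
update foxtrot to priority 11 → {foxtrot:11, hotel:40}
dispatch next → foxtrot; now {hotel:40}
add uniform (priority 56) → {hotel:40, uniform:56}
dispatch next → hotel; now {uniform:56}
update uniform to priority 19 → {uniform:19}
add bravo (priority 17) → {bravo:17, uniform:19}
update bravo to priority 4 → {bravo:4, uniform:19}
add whiskey (priority 3) → {whiskey:3, bravo:4, uniform:19}
dispatch next → whiskey; now {bravo:4, uniform:19}
update bravo to priority 27 → {uniform:19, bravo:27}
update bravo to priority 34 → {uniform:19, bravo:34}
add mike (priority 58) → {uniform:19, bravo:34, mike:58}
add kilo (priority 10) → {kilo:10, uniform:19, bravo:34, mike:58}
add india (priority 18) → {kilo:10, india:18, uniform:19, bravo:34, mike:58}
dispatch next → kilo; now {india:18, uniform:19, bravo:34, mike:58}
add tango (priority 5) → {tango:5, india:18, uniform:19, bravo:34, mike:58}
dispatch next → tango; now {india:18, uniform:19, bravo:34, mike:58}
dispatch next → india; now {uniform:19, bravo:34, mike:58}
dispatch next → uniform; now {bravo:34, mike:58}
dispatch next → bravo; now {mike:58}

[charlie, foxtrot, hotel, whiskey, kilo, tango, india, uniform, bravo]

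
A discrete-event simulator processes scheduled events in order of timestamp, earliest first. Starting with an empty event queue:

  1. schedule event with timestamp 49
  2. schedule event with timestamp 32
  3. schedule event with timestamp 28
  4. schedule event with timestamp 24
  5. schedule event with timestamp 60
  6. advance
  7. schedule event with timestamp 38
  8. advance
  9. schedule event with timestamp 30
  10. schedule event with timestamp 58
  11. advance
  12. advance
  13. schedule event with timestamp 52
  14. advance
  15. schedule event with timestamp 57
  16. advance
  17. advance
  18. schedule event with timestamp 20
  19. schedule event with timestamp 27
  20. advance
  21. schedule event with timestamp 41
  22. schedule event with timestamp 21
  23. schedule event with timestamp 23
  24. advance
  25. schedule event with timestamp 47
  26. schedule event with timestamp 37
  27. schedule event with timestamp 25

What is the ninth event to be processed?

21

insert 49 → {49}
insert 32 → {32, 49}
insert 28 → {28, 32, 49}
insert 24 → {24, 28, 32, 49}
insert 60 → {24, 28, 32, 49, 60}
advance → 24; now {28, 32, 49, 60}
insert 38 → {28, 32, 38, 49, 60}
advance → 28; now {32, 38, 49, 60}
insert 30 → {30, 32, 38, 49, 60}
insert 58 → {30, 32, 38, 49, 58, 60}
advance → 30; now {32, 38, 49, 58, 60}
advance → 32; now {38, 49, 58, 60}
insert 52 → {38, 49, 52, 58, 60}
advance → 38; now {49, 52, 58, 60}
insert 57 → {49, 52, 57, 58, 60}
advance → 49; now {52, 57, 58, 60}
advance → 52; now {57, 58, 60}
insert 20 → {20, 57, 58, 60}
insert 27 → {20, 27, 57, 58, 60}
advance → 20; now {27, 57, 58, 60}
insert 41 → {27, 41, 57, 58, 60}
insert 21 → {21, 27, 41, 57, 58, 60}
insert 23 → {21, 23, 27, 41, 57, 58, 60}
advance → 21; now {23, 27, 41, 57, 58, 60}
insert 47 → {23, 27, 41, 47, 57, 58, 60}
insert 37 → {23, 27, 37, 41, 47, 57, 58, 60}
insert 25 → {23, 25, 27, 37, 41, 47, 57, 58, 60}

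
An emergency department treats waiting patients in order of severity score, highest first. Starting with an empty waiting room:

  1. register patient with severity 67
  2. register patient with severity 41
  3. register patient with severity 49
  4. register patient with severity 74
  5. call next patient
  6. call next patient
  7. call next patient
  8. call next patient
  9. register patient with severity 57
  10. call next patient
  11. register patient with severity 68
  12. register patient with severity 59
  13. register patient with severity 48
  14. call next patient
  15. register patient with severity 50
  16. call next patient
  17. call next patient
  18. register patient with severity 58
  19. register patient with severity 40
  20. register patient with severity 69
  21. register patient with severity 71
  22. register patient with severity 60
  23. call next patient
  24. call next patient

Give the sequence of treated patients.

74, 67, 49, 41, 57, 68, 59, 50, 71, 69

insert 67 → {67}
insert 41 → {67, 41}
insert 49 → {67, 49, 41}
insert 74 → {74, 67, 49, 41}
call next patient → 74; now {67, 49, 41}
call next patient → 67; now {49, 41}
call next patient → 49; now {41}
call next patient → 41; now {}
insert 57 → {57}
call next patient → 57; now {}
insert 68 → {68}
insert 59 → {68, 59}
insert 48 → {68, 59, 48}
call next patient → 68; now {59, 48}
insert 50 → {59, 50, 48}
call next patient → 59; now {50, 48}
call next patient → 50; now {48}
insert 58 → {58, 48}
insert 40 → {58, 48, 40}
insert 69 → {69, 58, 48, 40}
insert 71 → {71, 69, 58, 48, 40}
insert 60 → {71, 69, 60, 58, 48, 40}
call next patient → 71; now {69, 60, 58, 48, 40}
call next patient → 69; now {60, 58, 48, 40}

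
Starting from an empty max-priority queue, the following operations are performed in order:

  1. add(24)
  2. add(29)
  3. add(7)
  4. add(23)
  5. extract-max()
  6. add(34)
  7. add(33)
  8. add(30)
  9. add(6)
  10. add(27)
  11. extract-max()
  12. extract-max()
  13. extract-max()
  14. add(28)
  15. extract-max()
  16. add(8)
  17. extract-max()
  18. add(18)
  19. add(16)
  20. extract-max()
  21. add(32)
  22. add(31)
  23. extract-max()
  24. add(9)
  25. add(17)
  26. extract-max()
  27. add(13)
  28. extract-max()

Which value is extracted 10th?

insert 24 → {24}
insert 29 → {29, 24}
insert 7 → {29, 24, 7}
insert 23 → {29, 24, 23, 7}
extract-max → 29; now {24, 23, 7}
insert 34 → {34, 24, 23, 7}
insert 33 → {34, 33, 24, 23, 7}
insert 30 → {34, 33, 30, 24, 23, 7}
insert 6 → {34, 33, 30, 24, 23, 7, 6}
insert 27 → {34, 33, 30, 27, 24, 23, 7, 6}
extract-max → 34; now {33, 30, 27, 24, 23, 7, 6}
extract-max → 33; now {30, 27, 24, 23, 7, 6}
extract-max → 30; now {27, 24, 23, 7, 6}
insert 28 → {28, 27, 24, 23, 7, 6}
extract-max → 28; now {27, 24, 23, 7, 6}
insert 8 → {27, 24, 23, 8, 7, 6}
extract-max → 27; now {24, 23, 8, 7, 6}
insert 18 → {24, 23, 18, 8, 7, 6}
insert 16 → {24, 23, 18, 16, 8, 7, 6}
extract-max → 24; now {23, 18, 16, 8, 7, 6}
insert 32 → {32, 23, 18, 16, 8, 7, 6}
insert 31 → {32, 31, 23, 18, 16, 8, 7, 6}
extract-max → 32; now {31, 23, 18, 16, 8, 7, 6}
insert 9 → {31, 23, 18, 16, 9, 8, 7, 6}
insert 17 → {31, 23, 18, 17, 16, 9, 8, 7, 6}
extract-max → 31; now {23, 18, 17, 16, 9, 8, 7, 6}
insert 13 → {23, 18, 17, 16, 13, 9, 8, 7, 6}
extract-max → 23; now {18, 17, 16, 13, 9, 8, 7, 6}

23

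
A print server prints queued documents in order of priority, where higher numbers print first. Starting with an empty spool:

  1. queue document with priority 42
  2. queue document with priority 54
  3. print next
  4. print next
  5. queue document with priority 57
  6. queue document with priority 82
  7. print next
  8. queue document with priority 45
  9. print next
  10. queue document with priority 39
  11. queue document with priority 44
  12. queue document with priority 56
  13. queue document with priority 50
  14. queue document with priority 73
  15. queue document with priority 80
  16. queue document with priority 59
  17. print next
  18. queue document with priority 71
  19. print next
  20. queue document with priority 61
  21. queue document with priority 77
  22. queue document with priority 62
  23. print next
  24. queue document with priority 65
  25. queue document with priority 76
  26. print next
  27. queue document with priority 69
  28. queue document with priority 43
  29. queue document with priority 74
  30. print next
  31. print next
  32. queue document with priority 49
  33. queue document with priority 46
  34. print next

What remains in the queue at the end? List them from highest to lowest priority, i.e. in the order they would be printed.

65, 62, 61, 59, 56, 50, 49, 46, 45, 44, 43, 39

insert 42 → {42}
insert 54 → {54, 42}
print next → 54; now {42}
print next → 42; now {}
insert 57 → {57}
insert 82 → {82, 57}
print next → 82; now {57}
insert 45 → {57, 45}
print next → 57; now {45}
insert 39 → {45, 39}
insert 44 → {45, 44, 39}
insert 56 → {56, 45, 44, 39}
insert 50 → {56, 50, 45, 44, 39}
insert 73 → {73, 56, 50, 45, 44, 39}
insert 80 → {80, 73, 56, 50, 45, 44, 39}
insert 59 → {80, 73, 59, 56, 50, 45, 44, 39}
print next → 80; now {73, 59, 56, 50, 45, 44, 39}
insert 71 → {73, 71, 59, 56, 50, 45, 44, 39}
print next → 73; now {71, 59, 56, 50, 45, 44, 39}
insert 61 → {71, 61, 59, 56, 50, 45, 44, 39}
insert 77 → {77, 71, 61, 59, 56, 50, 45, 44, 39}
insert 62 → {77, 71, 62, 61, 59, 56, 50, 45, 44, 39}
print next → 77; now {71, 62, 61, 59, 56, 50, 45, 44, 39}
insert 65 → {71, 65, 62, 61, 59, 56, 50, 45, 44, 39}
insert 76 → {76, 71, 65, 62, 61, 59, 56, 50, 45, 44, 39}
print next → 76; now {71, 65, 62, 61, 59, 56, 50, 45, 44, 39}
insert 69 → {71, 69, 65, 62, 61, 59, 56, 50, 45, 44, 39}
insert 43 → {71, 69, 65, 62, 61, 59, 56, 50, 45, 44, 43, 39}
insert 74 → {74, 71, 69, 65, 62, 61, 59, 56, 50, 45, 44, 43, 39}
print next → 74; now {71, 69, 65, 62, 61, 59, 56, 50, 45, 44, 43, 39}
print next → 71; now {69, 65, 62, 61, 59, 56, 50, 45, 44, 43, 39}
insert 49 → {69, 65, 62, 61, 59, 56, 50, 49, 45, 44, 43, 39}
insert 46 → {69, 65, 62, 61, 59, 56, 50, 49, 46, 45, 44, 43, 39}
print next → 69; now {65, 62, 61, 59, 56, 50, 49, 46, 45, 44, 43, 39}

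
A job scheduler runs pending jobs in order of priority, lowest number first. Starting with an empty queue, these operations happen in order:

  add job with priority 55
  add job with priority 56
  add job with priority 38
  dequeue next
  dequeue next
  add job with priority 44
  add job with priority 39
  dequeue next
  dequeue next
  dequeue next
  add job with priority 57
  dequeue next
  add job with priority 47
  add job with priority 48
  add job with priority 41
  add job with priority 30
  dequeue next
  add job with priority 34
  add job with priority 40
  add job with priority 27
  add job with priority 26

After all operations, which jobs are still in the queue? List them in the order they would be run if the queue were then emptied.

26, 27, 34, 40, 41, 47, 48

insert 55 → {55}
insert 56 → {55, 56}
insert 38 → {38, 55, 56}
dequeue next → 38; now {55, 56}
dequeue next → 55; now {56}
insert 44 → {44, 56}
insert 39 → {39, 44, 56}
dequeue next → 39; now {44, 56}
dequeue next → 44; now {56}
dequeue next → 56; now {}
insert 57 → {57}
dequeue next → 57; now {}
insert 47 → {47}
insert 48 → {47, 48}
insert 41 → {41, 47, 48}
insert 30 → {30, 41, 47, 48}
dequeue next → 30; now {41, 47, 48}
insert 34 → {34, 41, 47, 48}
insert 40 → {34, 40, 41, 47, 48}
insert 27 → {27, 34, 40, 41, 47, 48}
insert 26 → {26, 27, 34, 40, 41, 47, 48}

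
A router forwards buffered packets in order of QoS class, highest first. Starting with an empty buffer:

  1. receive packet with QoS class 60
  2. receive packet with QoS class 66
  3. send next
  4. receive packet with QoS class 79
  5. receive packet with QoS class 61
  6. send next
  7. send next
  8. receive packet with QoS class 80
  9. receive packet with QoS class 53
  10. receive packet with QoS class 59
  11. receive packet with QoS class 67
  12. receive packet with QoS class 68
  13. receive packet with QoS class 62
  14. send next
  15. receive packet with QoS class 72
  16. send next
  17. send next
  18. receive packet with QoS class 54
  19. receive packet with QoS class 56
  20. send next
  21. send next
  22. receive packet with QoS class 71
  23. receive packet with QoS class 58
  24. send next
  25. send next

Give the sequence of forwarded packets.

66, 79, 61, 80, 72, 68, 67, 62, 71, 60

insert 60 → {60}
insert 66 → {66, 60}
send next → 66; now {60}
insert 79 → {79, 60}
insert 61 → {79, 61, 60}
send next → 79; now {61, 60}
send next → 61; now {60}
insert 80 → {80, 60}
insert 53 → {80, 60, 53}
insert 59 → {80, 60, 59, 53}
insert 67 → {80, 67, 60, 59, 53}
insert 68 → {80, 68, 67, 60, 59, 53}
insert 62 → {80, 68, 67, 62, 60, 59, 53}
send next → 80; now {68, 67, 62, 60, 59, 53}
insert 72 → {72, 68, 67, 62, 60, 59, 53}
send next → 72; now {68, 67, 62, 60, 59, 53}
send next → 68; now {67, 62, 60, 59, 53}
insert 54 → {67, 62, 60, 59, 54, 53}
insert 56 → {67, 62, 60, 59, 56, 54, 53}
send next → 67; now {62, 60, 59, 56, 54, 53}
send next → 62; now {60, 59, 56, 54, 53}
insert 71 → {71, 60, 59, 56, 54, 53}
insert 58 → {71, 60, 59, 58, 56, 54, 53}
send next → 71; now {60, 59, 58, 56, 54, 53}
send next → 60; now {59, 58, 56, 54, 53}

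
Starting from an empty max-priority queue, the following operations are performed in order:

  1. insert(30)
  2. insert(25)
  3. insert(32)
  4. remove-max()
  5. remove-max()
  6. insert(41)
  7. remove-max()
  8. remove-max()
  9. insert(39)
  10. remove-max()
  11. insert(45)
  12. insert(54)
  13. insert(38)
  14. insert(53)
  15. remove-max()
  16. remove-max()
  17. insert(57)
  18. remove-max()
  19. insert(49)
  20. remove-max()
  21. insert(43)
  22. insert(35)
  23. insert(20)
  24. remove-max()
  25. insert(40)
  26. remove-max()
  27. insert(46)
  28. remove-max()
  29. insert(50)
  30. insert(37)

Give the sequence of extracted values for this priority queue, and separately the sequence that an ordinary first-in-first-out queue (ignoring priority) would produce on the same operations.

insert 30 → {30}
insert 25 → {30, 25}
insert 32 → {32, 30, 25}
remove-max → 32; now {30, 25}
remove-max → 30; now {25}
insert 41 → {41, 25}
remove-max → 41; now {25}
remove-max → 25; now {}
insert 39 → {39}
remove-max → 39; now {}
insert 45 → {45}
insert 54 → {54, 45}
insert 38 → {54, 45, 38}
insert 53 → {54, 53, 45, 38}
remove-max → 54; now {53, 45, 38}
remove-max → 53; now {45, 38}
insert 57 → {57, 45, 38}
remove-max → 57; now {45, 38}
insert 49 → {49, 45, 38}
remove-max → 49; now {45, 38}
insert 43 → {45, 43, 38}
insert 35 → {45, 43, 38, 35}
insert 20 → {45, 43, 38, 35, 20}
remove-max → 45; now {43, 38, 35, 20}
insert 40 → {43, 40, 38, 35, 20}
remove-max → 43; now {40, 38, 35, 20}
insert 46 → {46, 40, 38, 35, 20}
remove-max → 46; now {40, 38, 35, 20}
insert 50 → {50, 40, 38, 35, 20}
insert 37 → {50, 40, 38, 37, 35, 20}

priority queue: 32, 30, 41, 25, 39, 54, 53, 57, 49, 45, 43, 46; FIFO queue: [30, 25, 32, 41, 39, 45, 54, 38, 53, 57, 49, 43]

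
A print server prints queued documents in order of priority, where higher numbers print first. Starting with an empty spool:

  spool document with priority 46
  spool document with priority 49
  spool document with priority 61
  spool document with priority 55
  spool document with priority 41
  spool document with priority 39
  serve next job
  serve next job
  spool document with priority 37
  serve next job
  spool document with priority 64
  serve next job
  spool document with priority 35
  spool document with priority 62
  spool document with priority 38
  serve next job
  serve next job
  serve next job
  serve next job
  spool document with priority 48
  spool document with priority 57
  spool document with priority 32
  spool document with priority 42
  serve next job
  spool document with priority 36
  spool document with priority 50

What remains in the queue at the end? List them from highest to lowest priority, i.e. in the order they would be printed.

insert 46 → {46}
insert 49 → {49, 46}
insert 61 → {61, 49, 46}
insert 55 → {61, 55, 49, 46}
insert 41 → {61, 55, 49, 46, 41}
insert 39 → {61, 55, 49, 46, 41, 39}
serve next job → 61; now {55, 49, 46, 41, 39}
serve next job → 55; now {49, 46, 41, 39}
insert 37 → {49, 46, 41, 39, 37}
serve next job → 49; now {46, 41, 39, 37}
insert 64 → {64, 46, 41, 39, 37}
serve next job → 64; now {46, 41, 39, 37}
insert 35 → {46, 41, 39, 37, 35}
insert 62 → {62, 46, 41, 39, 37, 35}
insert 38 → {62, 46, 41, 39, 38, 37, 35}
serve next job → 62; now {46, 41, 39, 38, 37, 35}
serve next job → 46; now {41, 39, 38, 37, 35}
serve next job → 41; now {39, 38, 37, 35}
serve next job → 39; now {38, 37, 35}
insert 48 → {48, 38, 37, 35}
insert 57 → {57, 48, 38, 37, 35}
insert 32 → {57, 48, 38, 37, 35, 32}
insert 42 → {57, 48, 42, 38, 37, 35, 32}
serve next job → 57; now {48, 42, 38, 37, 35, 32}
insert 36 → {48, 42, 38, 37, 36, 35, 32}
insert 50 → {50, 48, 42, 38, 37, 36, 35, 32}

50, 48, 42, 38, 37, 36, 35, 32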